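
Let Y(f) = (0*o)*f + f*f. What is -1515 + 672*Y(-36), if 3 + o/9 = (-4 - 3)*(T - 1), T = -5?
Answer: 869397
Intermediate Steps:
o = 351 (o = -27 + 9*((-4 - 3)*(-5 - 1)) = -27 + 9*(-7*(-6)) = -27 + 9*42 = -27 + 378 = 351)
Y(f) = f**2 (Y(f) = (0*351)*f + f*f = 0*f + f**2 = 0 + f**2 = f**2)
-1515 + 672*Y(-36) = -1515 + 672*(-36)**2 = -1515 + 672*1296 = -1515 + 870912 = 869397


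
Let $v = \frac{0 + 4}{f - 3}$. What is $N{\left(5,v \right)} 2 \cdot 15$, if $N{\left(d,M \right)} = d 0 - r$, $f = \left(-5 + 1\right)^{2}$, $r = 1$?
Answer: $-30$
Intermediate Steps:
$f = 16$ ($f = \left(-4\right)^{2} = 16$)
$v = \frac{4}{13}$ ($v = \frac{0 + 4}{16 - 3} = \frac{4}{13} \approx 0.30769$)
$N{\left(d,M \right)} = -1$ ($N{\left(d,M \right)} = d 0 - 1 = 0 - 1 = -1$)
$N{\left(5,v \right)} 2 \cdot 15 = \left(-1\right) 2 \cdot 15 = \left(-2\right) 15 = -30$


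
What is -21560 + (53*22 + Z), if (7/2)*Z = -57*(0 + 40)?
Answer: -147318/7 ≈ -21045.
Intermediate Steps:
Z = -4560/7 (Z = 2*(-57*(0 + 40))/7 = 2*(-57*40)/7 = (2/7)*(-2280) = -4560/7 ≈ -651.43)
-21560 + (53*22 + Z) = -21560 + (53*22 - 4560/7) = -21560 + (1166 - 4560/7) = -21560 + 3602/7 = -147318/7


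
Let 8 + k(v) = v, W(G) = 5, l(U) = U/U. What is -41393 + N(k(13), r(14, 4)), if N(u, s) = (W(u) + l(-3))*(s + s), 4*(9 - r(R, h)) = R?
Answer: -41327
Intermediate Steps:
l(U) = 1
r(R, h) = 9 - R/4
k(v) = -8 + v
N(u, s) = 12*s (N(u, s) = (5 + 1)*(s + s) = 6*(2*s) = 12*s)
-41393 + N(k(13), r(14, 4)) = -41393 + 12*(9 - ¼*14) = -41393 + 12*(9 - 7/2) = -41393 + 12*(11/2) = -41393 + 66 = -41327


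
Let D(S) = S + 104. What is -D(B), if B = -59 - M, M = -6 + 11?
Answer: -40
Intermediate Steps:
M = 5
B = -64 (B = -59 - 1*5 = -59 - 5 = -64)
D(S) = 104 + S
-D(B) = -(104 - 64) = -1*40 = -40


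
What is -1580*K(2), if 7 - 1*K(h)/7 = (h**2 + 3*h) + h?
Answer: 55300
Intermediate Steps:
K(h) = 49 - 28*h - 7*h**2 (K(h) = 49 - 7*((h**2 + 3*h) + h) = 49 - 7*(h**2 + 4*h) = 49 + (-28*h - 7*h**2) = 49 - 28*h - 7*h**2)
-1580*K(2) = -1580*(49 - 28*2 - 7*2**2) = -1580*(49 - 56 - 7*4) = -1580*(49 - 56 - 28) = -1580*(-35) = 55300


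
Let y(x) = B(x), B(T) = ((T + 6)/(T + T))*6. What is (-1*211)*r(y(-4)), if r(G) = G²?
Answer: -1899/4 ≈ -474.75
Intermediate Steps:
B(T) = 3*(6 + T)/T (B(T) = ((6 + T)/((2*T)))*6 = ((6 + T)*(1/(2*T)))*6 = ((6 + T)/(2*T))*6 = 3*(6 + T)/T)
y(x) = 3 + 18/x
(-1*211)*r(y(-4)) = (-1*211)*(3 + 18/(-4))² = -211*(3 + 18*(-¼))² = -211*(3 - 9/2)² = -211*(-3/2)² = -211*9/4 = -1899/4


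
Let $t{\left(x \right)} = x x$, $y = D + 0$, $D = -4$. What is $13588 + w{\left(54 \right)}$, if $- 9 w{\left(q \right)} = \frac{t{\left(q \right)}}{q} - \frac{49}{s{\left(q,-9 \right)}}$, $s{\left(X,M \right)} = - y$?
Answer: $\frac{489001}{36} \approx 13583.0$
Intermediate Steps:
$y = -4$ ($y = -4 + 0 = -4$)
$t{\left(x \right)} = x^{2}$
$s{\left(X,M \right)} = 4$ ($s{\left(X,M \right)} = \left(-1\right) \left(-4\right) = 4$)
$w{\left(q \right)} = \frac{49}{36} - \frac{q}{9}$ ($w{\left(q \right)} = - \frac{\frac{q^{2}}{q} - \frac{49}{4}}{9} = - \frac{q - \frac{49}{4}}{9} = - \frac{- \frac{49}{4} + q}{9} = \frac{49}{36} - \frac{q}{9}$)
$13588 + w{\left(54 \right)} = 13588 + \left(\frac{49}{36} - 6\right) = 13588 - \frac{167}{36} = \frac{489001}{36}$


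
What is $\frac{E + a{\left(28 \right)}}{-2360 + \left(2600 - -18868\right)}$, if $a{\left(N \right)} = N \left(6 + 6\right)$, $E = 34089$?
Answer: $\frac{2025}{1124} \approx 1.8016$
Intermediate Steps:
$a{\left(N \right)} = 12 N$ ($a{\left(N \right)} = N 12 = 12 N$)
$\frac{E + a{\left(28 \right)}}{-2360 + \left(2600 - -18868\right)} = \frac{34089 + 12 \cdot 28}{-2360 + \left(2600 - -18868\right)} = \frac{34089 + 336}{-2360 + \left(2600 + 18868\right)} = \frac{34425}{-2360 + 21468} = \frac{34425}{19108} = 34425 \cdot \frac{1}{19108} = \frac{2025}{1124}$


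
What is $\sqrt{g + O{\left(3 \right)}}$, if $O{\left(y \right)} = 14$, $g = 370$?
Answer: $8 \sqrt{6} \approx 19.596$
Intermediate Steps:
$\sqrt{g + O{\left(3 \right)}} = \sqrt{370 + 14} = \sqrt{384} = 8 \sqrt{6}$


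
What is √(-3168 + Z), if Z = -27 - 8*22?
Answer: I*√3371 ≈ 58.06*I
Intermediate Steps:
Z = -203 (Z = -27 - 176 = -203)
√(-3168 + Z) = √(-3168 - 203) = √(-3371) = I*√3371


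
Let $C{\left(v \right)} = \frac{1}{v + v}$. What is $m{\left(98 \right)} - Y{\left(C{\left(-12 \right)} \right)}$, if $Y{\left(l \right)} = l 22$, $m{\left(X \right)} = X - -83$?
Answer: $\frac{2183}{12} \approx 181.92$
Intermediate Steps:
$m{\left(X \right)} = 83 + X$ ($m{\left(X \right)} = X + 83 = 83 + X$)
$C{\left(v \right)} = \frac{1}{2 v}$
$Y{\left(l \right)} = 22 l$
$m{\left(98 \right)} - Y{\left(C{\left(-12 \right)} \right)} = \left(83 + 98\right) - 22 \frac{1}{2 \left(-12\right)} = 181 - 22 \cdot \frac{1}{2} \left(- \frac{1}{12}\right) = 181 - 22 \left(- \frac{1}{24}\right) = 181 - - \frac{11}{12} = 181 + \frac{11}{12} = \frac{2183}{12}$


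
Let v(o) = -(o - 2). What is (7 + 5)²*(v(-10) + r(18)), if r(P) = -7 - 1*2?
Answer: 432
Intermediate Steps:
v(o) = 2 - o (v(o) = -(-2 + o) = 2 - o)
r(P) = -9 (r(P) = -7 - 2 = -9)
(7 + 5)²*(v(-10) + r(18)) = (7 + 5)²*((2 - 1*(-10)) - 9) = 12²*((2 + 10) - 9) = 144*(12 - 9) = 144*3 = 432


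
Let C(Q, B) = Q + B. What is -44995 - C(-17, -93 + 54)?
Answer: -44939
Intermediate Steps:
C(Q, B) = B + Q
-44995 - C(-17, -93 + 54) = -44995 - ((-93 + 54) - 17) = -44995 - (-39 - 17) = -44995 - 1*(-56) = -44995 + 56 = -44939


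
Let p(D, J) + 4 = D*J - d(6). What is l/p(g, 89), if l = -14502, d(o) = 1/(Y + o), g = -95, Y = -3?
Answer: 21753/12689 ≈ 1.7143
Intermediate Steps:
d(o) = 1/(-3 + o)
p(D, J) = -13/3 + D*J (p(D, J) = -4 + (D*J - 1/(-3 + 6)) = -4 + (D*J - 1/3) = -4 + (-1/3 + D*J) = -13/3 + D*J)
l/p(g, 89) = -14502/(-13/3 - 95*89) = -14502/(-13/3 - 8455) = -14502/(-25378/3) = -14502*(-3/25378) = 21753/12689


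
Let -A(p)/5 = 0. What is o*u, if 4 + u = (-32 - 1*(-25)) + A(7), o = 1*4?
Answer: -44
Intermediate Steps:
o = 4
A(p) = 0 (A(p) = -5*0 = 0)
u = -11 (u = -4 + ((-32 - 1*(-25)) + 0) = -4 + ((-32 + 25) + 0) = -4 + (-7 + 0) = -4 - 7 = -11)
o*u = 4*(-11) = -44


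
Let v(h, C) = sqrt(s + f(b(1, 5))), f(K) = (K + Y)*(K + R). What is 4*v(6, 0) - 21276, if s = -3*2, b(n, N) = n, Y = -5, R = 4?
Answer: -21276 + 4*I*sqrt(26) ≈ -21276.0 + 20.396*I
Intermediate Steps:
f(K) = (-5 + K)*(4 + K) (f(K) = (K - 5)*(K + 4) = (-5 + K)*(4 + K))
s = -6
v(h, C) = I*sqrt(26) (v(h, C) = sqrt(-6 + (-20 + 1**2 - 1*1)) = sqrt(-6 + (-20 + 1 - 1)) = sqrt(-6 - 20) = sqrt(-26) = I*sqrt(26))
4*v(6, 0) - 21276 = 4*(I*sqrt(26)) - 21276 = 4*I*sqrt(26) - 21276 = -21276 + 4*I*sqrt(26)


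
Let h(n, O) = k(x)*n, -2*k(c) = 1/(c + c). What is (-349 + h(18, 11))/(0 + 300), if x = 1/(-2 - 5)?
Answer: -127/120 ≈ -1.0583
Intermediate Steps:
x = -1/7 (x = 1/(-7) = -1/7 ≈ -0.14286)
k(c) = -1/(4*c) (k(c) = -1/(2*(c + c)) = -1/(2*c)/2 = -1/(4*c))
h(n, O) = 7*n/4 (h(n, O) = (-1/(4*(-1/7)))*n = (-1/4*(-7))*n = 7*n/4)
(-349 + h(18, 11))/(0 + 300) = (-349 + (7/4)*18)/(0 + 300) = (-349 + 63/2)/300 = -635/2*1/300 = -127/120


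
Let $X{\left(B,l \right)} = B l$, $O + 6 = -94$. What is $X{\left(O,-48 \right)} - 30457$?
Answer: $-25657$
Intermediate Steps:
$O = -100$ ($O = -6 - 94 = -100$)
$X{\left(O,-48 \right)} - 30457 = \left(-100\right) \left(-48\right) - 30457 = 4800 - 30457 = -25657$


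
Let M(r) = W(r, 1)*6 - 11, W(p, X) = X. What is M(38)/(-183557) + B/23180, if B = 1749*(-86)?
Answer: -13804713349/2127425630 ≈ -6.4889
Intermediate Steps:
B = -150414
M(r) = -5 (M(r) = 1*6 - 11 = 6 - 11 = -5)
M(38)/(-183557) + B/23180 = -5/(-183557) - 150414/23180 = -5*(-1/183557) - 150414*1/23180 = 5/183557 - 75207/11590 = -13804713349/2127425630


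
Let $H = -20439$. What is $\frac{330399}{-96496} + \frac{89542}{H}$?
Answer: $- \frac{15393469993}{1972281744} \approx -7.8049$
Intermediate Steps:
$\frac{330399}{-96496} + \frac{89542}{H} = \frac{330399}{-96496} + \frac{89542}{-20439} = 330399 \left(- \frac{1}{96496}\right) + 89542 \left(- \frac{1}{20439}\right) = - \frac{330399}{96496} - \frac{89542}{20439} = - \frac{15393469993}{1972281744}$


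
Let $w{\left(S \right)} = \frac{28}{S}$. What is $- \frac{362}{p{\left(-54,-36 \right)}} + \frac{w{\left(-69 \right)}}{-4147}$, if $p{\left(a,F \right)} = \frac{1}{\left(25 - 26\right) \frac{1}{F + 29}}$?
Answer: $- \frac{103583570}{2003001} \approx -51.714$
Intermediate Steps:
$p{\left(a,F \right)} = -29 - F$ ($p{\left(a,F \right)} = \frac{1}{\left(-1\right) \frac{1}{29 + F}} = -29 - F$)
$- \frac{362}{p{\left(-54,-36 \right)}} + \frac{w{\left(-69 \right)}}{-4147} = - \frac{362}{-29 - -36} + \frac{28 \frac{1}{-69}}{-4147} = - \frac{362}{-29 + 36} + 28 \left(- \frac{1}{69}\right) \left(- \frac{1}{4147}\right) = - \frac{362}{7} - - \frac{28}{286143} = \left(-362\right) \frac{1}{7} + \frac{28}{286143} = - \frac{362}{7} + \frac{28}{286143} = - \frac{103583570}{2003001}$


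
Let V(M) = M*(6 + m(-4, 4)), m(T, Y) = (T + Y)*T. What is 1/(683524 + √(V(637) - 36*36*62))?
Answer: 341762/233602567553 - I*√76530/467205135106 ≈ 1.463e-6 - 5.9212e-10*I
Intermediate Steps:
m(T, Y) = T*(T + Y)
V(M) = 6*M (V(M) = M*(6 - 4*(-4 + 4)) = M*(6 - 4*0) = M*(6 + 0) = M*6 = 6*M)
1/(683524 + √(V(637) - 36*36*62)) = 1/(683524 + √(6*637 - 36*36*62)) = 1/(683524 + √(3822 - 1296*62)) = 1/(683524 + √(3822 - 80352)) = 1/(683524 + √(-76530)) = 1/(683524 + I*√76530)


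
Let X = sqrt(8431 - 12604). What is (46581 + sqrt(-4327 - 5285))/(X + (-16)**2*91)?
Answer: 83473152/41746753 + 18*sqrt(123799)/542707789 - 46581*I*sqrt(4173)/542707789 + 10752*I*sqrt(267)/41746753 ≈ 1.9995 - 0.0013361*I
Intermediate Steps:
X = I*sqrt(4173) (X = sqrt(-4173) = I*sqrt(4173) ≈ 64.599*I)
(46581 + sqrt(-4327 - 5285))/(X + (-16)**2*91) = (46581 + sqrt(-4327 - 5285))/(I*sqrt(4173) + (-16)**2*91) = (46581 + sqrt(-9612))/(I*sqrt(4173) + 256*91) = (46581 + 6*I*sqrt(267))/(I*sqrt(4173) + 23296) = (46581 + 6*I*sqrt(267))/(23296 + I*sqrt(4173))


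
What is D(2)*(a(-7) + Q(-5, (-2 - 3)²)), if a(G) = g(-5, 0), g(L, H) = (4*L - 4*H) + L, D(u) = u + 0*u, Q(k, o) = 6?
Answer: -38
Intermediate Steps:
D(u) = u (D(u) = u + 0 = u)
g(L, H) = -4*H + 5*L (g(L, H) = (-4*H + 4*L) + L = -4*H + 5*L)
a(G) = -25 (a(G) = -4*0 + 5*(-5) = 0 - 25 = -25)
D(2)*(a(-7) + Q(-5, (-2 - 3)²)) = 2*(-25 + 6) = 2*(-19) = -38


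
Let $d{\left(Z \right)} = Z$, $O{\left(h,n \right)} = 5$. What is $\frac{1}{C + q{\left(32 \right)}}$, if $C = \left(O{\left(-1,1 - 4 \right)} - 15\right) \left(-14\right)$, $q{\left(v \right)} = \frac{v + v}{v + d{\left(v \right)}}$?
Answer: $\frac{1}{141} \approx 0.0070922$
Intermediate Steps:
$q{\left(v \right)} = 1$ ($q{\left(v \right)} = \frac{v + v}{v + v} = \frac{2 v}{2 v} = 2 v \frac{1}{2 v} = 1$)
$C = 140$ ($C = \left(5 - 15\right) \left(-14\right) = \left(-10\right) \left(-14\right) = 140$)
$\frac{1}{C + q{\left(32 \right)}} = \frac{1}{140 + 1} = \frac{1}{141}$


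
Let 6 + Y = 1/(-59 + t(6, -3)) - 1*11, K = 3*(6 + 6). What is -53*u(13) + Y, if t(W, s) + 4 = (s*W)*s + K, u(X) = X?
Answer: -19061/27 ≈ -705.96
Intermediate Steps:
K = 36 (K = 3*12 = 36)
t(W, s) = 32 + W*s² (t(W, s) = -4 + ((s*W)*s + 36) = -4 + ((W*s)*s + 36) = -4 + (W*s² + 36) = -4 + (36 + W*s²) = 32 + W*s²)
Y = -458/27 (Y = -6 + (1/(-59 + (32 + 6*(-3)²)) - 1*11) = -6 + (1/(-59 + (32 + 6*9)) - 11) = -6 + (1/(-59 + (32 + 54)) - 11) = -6 + (1/(-59 + 86) - 11) = -6 + (1/27 - 11) = -6 - 296/27 = -458/27 ≈ -16.963)
-53*u(13) + Y = -53*13 - 458/27 = -689 - 458/27 = -19061/27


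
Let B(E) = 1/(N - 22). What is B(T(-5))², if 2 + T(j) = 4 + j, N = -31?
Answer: 1/2809 ≈ 0.00035600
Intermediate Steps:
T(j) = 2 + j (T(j) = -2 + (4 + j) = 2 + j)
B(E) = -1/53 (B(E) = 1/(-31 - 22) = 1/(-53) = -1/53)
B(T(-5))² = (-1/53)² = 1/2809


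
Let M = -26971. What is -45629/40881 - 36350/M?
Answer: 255364591/1102601451 ≈ 0.23160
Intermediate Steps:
-45629/40881 - 36350/M = -45629/40881 - 36350/(-26971) = -45629*1/40881 - 36350*(-1/26971) = -45629/40881 + 36350/26971 = 255364591/1102601451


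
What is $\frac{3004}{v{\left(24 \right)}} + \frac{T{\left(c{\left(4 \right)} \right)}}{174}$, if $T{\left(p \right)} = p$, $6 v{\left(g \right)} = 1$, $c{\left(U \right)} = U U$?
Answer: $\frac{1568096}{87} \approx 18024.0$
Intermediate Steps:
$c{\left(U \right)} = U^{2}$
$v{\left(g \right)} = \frac{1}{6}$ ($v{\left(g \right)} = \frac{1}{6} \cdot 1 = \frac{1}{6}$)
$\frac{3004}{v{\left(24 \right)}} + \frac{T{\left(c{\left(4 \right)} \right)}}{174} = 3004 \frac{1}{\frac{1}{6}} + \frac{4^{2}}{174} = 3004 \cdot 6 + 16 \cdot \frac{1}{174} = 18024 + \frac{8}{87} = \frac{1568096}{87}$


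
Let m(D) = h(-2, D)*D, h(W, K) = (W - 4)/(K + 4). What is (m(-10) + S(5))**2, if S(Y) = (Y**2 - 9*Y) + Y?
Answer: 625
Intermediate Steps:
S(Y) = Y**2 - 8*Y
h(W, K) = (-4 + W)/(4 + K)
m(D) = -6*D/(4 + D) (m(D) = ((-4 - 2)/(4 + D))*D = (-6/(4 + D))*D = -6*D/(4 + D))
(m(-10) + S(5))**2 = (-6*(-10)/(4 - 10) + 5*(-8 + 5))**2 = (-6*(-10)/(-6) + 5*(-3))**2 = (-6*(-10)*(-1/6) - 15)**2 = (-10 - 15)**2 = (-25)**2 = 625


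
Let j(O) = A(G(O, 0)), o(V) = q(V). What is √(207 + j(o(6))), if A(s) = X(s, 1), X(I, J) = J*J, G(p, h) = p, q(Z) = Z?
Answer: 4*√13 ≈ 14.422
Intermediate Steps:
o(V) = V
X(I, J) = J²
A(s) = 1 (A(s) = 1² = 1)
j(O) = 1
√(207 + j(o(6))) = √(207 + 1) = √208 = 4*√13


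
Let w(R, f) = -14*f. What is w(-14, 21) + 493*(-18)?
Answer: -9168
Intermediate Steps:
w(-14, 21) + 493*(-18) = -14*21 + 493*(-18) = -294 - 8874 = -9168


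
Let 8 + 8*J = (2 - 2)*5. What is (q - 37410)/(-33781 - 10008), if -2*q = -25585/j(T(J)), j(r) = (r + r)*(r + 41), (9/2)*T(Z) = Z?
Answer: 111908145/128564504 ≈ 0.87044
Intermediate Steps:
J = -1 (J = -1 + ((2 - 2)*5)/8 = -1 + (0*5)/8 = -1 + (⅛)*0 = -1 + 0 = -1)
T(Z) = 2*Z/9
j(r) = 2*r*(41 + r) (j(r) = (2*r)*(41 + r) = 2*r*(41 + r))
q = -2072385/2936 (q = -(-25585)/(2*(2*((2/9)*(-1))*(41 + (2/9)*(-1)))) = -(-25585)/(2*(2*(-2/9)*(41 - 2/9))) = -(-25585)/(2*(2*(-2/9)*(367/9))) = -(-25585)/(2*(-1468/81)) = -(-25585)*(-81)/(2*1468) = -½*2072385/1468 = -2072385/2936 ≈ -705.85)
(q - 37410)/(-33781 - 10008) = (-2072385/2936 - 37410)/(-33781 - 10008) = -111908145/2936/(-43789) = -111908145/2936*(-1/43789) = 111908145/128564504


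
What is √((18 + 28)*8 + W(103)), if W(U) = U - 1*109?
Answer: √362 ≈ 19.026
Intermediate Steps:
W(U) = -109 + U (W(U) = U - 109 = -109 + U)
√((18 + 28)*8 + W(103)) = √((18 + 28)*8 + (-109 + 103)) = √(46*8 - 6) = √(368 - 6) = √362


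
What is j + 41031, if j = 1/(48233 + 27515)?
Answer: 3108016189/75748 ≈ 41031.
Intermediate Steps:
j = 1/75748 ≈ 1.3202e-5
j + 41031 = 1/75748 + 41031 = 3108016189/75748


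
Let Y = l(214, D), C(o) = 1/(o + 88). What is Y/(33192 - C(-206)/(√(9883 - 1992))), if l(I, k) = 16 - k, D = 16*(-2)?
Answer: 175053467257344/121049472608453375 - 5664*√7891/121049472608453375 ≈ 0.0014461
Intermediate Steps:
D = -32
C(o) = 1/(88 + o)
Y = 48 (Y = 16 - 1*(-32) = 16 + 32 = 48)
Y/(33192 - C(-206)/(√(9883 - 1992))) = 48/(33192 - 1/((88 - 206)*(√(9883 - 1992)))) = 48/(33192 - 1/((-118)*(√7891))) = 48/(33192 - (-1)*√7891/7891/118) = 48/(33192 - (-1)*√7891/931138) = 48/(33192 + √7891/931138)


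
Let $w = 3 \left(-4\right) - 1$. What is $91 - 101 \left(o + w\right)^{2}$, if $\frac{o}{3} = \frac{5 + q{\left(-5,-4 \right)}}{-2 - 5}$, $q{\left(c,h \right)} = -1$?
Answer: $- \frac{1067050}{49} \approx -21777.0$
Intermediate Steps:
$w = -13$ ($w = -12 - 1 = -13$)
$o = - \frac{12}{7}$ ($o = 3 \frac{5 - 1}{-2 - 5} = 3 \frac{4}{-7} = 3 \cdot 4 \left(- \frac{1}{7}\right) = 3 \left(- \frac{4}{7}\right) = - \frac{12}{7} \approx -1.7143$)
$91 - 101 \left(o + w\right)^{2} = 91 - 101 \left(- \frac{12}{7} - 13\right)^{2} = 91 - 101 \left(- \frac{103}{7}\right)^{2} = 91 - \frac{1071509}{49} = - \frac{1067050}{49}$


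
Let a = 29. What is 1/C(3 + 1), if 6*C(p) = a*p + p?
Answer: 1/20 ≈ 0.050000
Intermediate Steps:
C(p) = 5*p (C(p) = (29*p + p)/6 = (30*p)/6 = 5*p)
1/C(3 + 1) = 1/(5*(3 + 1)) = 1/(5*4) = 1/20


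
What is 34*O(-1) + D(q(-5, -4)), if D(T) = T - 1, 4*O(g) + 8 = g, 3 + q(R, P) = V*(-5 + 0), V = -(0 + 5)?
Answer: -111/2 ≈ -55.500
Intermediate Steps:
V = -5 (V = -1*5 = -5)
q(R, P) = 22 (q(R, P) = -3 - 5*(-5 + 0) = -3 - 5*(-5) = -3 + 25 = 22)
O(g) = -2 + g/4
D(T) = -1 + T
34*O(-1) + D(q(-5, -4)) = 34*(-2 + (1/4)*(-1)) + (-1 + 22) = 34*(-2 - 1/4) + 21 = 34*(-9/4) + 21 = -153/2 + 21 = -111/2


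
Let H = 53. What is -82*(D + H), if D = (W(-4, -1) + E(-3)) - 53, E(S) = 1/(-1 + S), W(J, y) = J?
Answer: 697/2 ≈ 348.50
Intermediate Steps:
D = -229/4 (D = (-4 + 1/(-1 - 3)) - 53 = (-4 + 1/(-4)) - 53 = (-4 - 1/4) - 53 = -17/4 - 53 = -229/4 ≈ -57.250)
-82*(D + H) = -82*(-229/4 + 53) = -82*(-17/4) = 697/2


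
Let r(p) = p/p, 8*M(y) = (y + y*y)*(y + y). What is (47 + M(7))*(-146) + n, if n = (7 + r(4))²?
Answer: -21106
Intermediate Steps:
M(y) = y*(y + y²)/4 (M(y) = ((y + y*y)*(y + y))/8 = ((y + y²)*(2*y))/8 = (2*y*(y + y²))/8 = y*(y + y²)/4)
r(p) = 1
n = 64 (n = (7 + 1)² = 8² = 64)
(47 + M(7))*(-146) + n = (47 + (¼)*7²*(1 + 7))*(-146) + 64 = (47 + (¼)*49*8)*(-146) + 64 = (47 + 98)*(-146) + 64 = 145*(-146) + 64 = -21170 + 64 = -21106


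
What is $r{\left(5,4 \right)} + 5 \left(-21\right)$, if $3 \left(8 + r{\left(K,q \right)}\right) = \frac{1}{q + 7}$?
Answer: $- \frac{3728}{33} \approx -112.97$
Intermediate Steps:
$r{\left(K,q \right)} = -8 + \frac{1}{3 \left(7 + q\right)}$ ($r{\left(K,q \right)} = -8 + \frac{1}{3 \left(q + 7\right)} = -8 + \frac{1}{3 \left(7 + q\right)}$)
$r{\left(5,4 \right)} + 5 \left(-21\right) = \frac{-167 - 96}{3 \left(7 + 4\right)} + 5 \left(-21\right) = \frac{-167 - 96}{3 \cdot 11} - 105 = \frac{1}{3} \cdot \frac{1}{11} \left(-263\right) - 105 = - \frac{263}{33} - 105 = - \frac{3728}{33}$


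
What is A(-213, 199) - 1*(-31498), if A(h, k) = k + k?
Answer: 31896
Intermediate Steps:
A(h, k) = 2*k
A(-213, 199) - 1*(-31498) = 2*199 - 1*(-31498) = 398 + 31498 = 31896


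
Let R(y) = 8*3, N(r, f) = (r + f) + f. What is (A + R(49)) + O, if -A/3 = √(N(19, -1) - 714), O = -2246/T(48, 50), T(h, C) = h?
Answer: -547/24 - 3*I*√697 ≈ -22.792 - 79.202*I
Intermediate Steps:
N(r, f) = r + 2*f (N(r, f) = (f + r) + f = r + 2*f)
R(y) = 24
O = -1123/24 (O = -2246/48 = -2246*1/48 = -1123/24 ≈ -46.792)
A = -3*I*√697 (A = -3*√((19 + 2*(-1)) - 714) = -3*√((19 - 2) - 714) = -3*√(17 - 714) = -3*I*√697 ≈ -79.202*I)
(A + R(49)) + O = (-3*I*√697 + 24) - 1123/24 = (24 - 3*I*√697) - 1123/24 = -547/24 - 3*I*√697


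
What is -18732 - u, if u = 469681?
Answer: -488413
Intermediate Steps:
-18732 - u = -18732 - 1*469681 = -18732 - 469681 = -488413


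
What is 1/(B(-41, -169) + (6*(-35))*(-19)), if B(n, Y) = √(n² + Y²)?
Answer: 1995/7944929 - √30242/15889858 ≈ 0.00024016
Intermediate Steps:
B(n, Y) = √(Y² + n²)
1/(B(-41, -169) + (6*(-35))*(-19)) = 1/(√((-169)² + (-41)²) + (6*(-35))*(-19)) = 1/(√(28561 + 1681) - 210*(-19)) = 1/(√30242 + 3990) = 1/(3990 + √30242)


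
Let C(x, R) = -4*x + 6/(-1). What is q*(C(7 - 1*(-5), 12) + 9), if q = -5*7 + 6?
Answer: 1305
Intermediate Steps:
q = -29 (q = -35 + 6 = -29)
C(x, R) = -6 - 4*x (C(x, R) = -4*x + 6*(-1) = -4*x - 6 = -6 - 4*x)
q*(C(7 - 1*(-5), 12) + 9) = -29*((-6 - 4*(7 - 1*(-5))) + 9) = -29*((-6 - 4*(7 + 5)) + 9) = -29*((-6 - 4*12) + 9) = -29*((-6 - 48) + 9) = -29*(-54 + 9) = -29*(-45) = 1305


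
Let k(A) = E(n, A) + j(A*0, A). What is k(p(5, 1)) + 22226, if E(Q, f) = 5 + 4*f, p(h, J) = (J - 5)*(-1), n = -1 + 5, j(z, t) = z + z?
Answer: 22247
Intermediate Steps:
j(z, t) = 2*z
n = 4
p(h, J) = 5 - J (p(h, J) = (-5 + J)*(-1) = 5 - J)
k(A) = 5 + 4*A (k(A) = (5 + 4*A) + 2*(A*0) = (5 + 4*A) + 2*0 = (5 + 4*A) + 0 = 5 + 4*A)
k(p(5, 1)) + 22226 = (5 + 4*(5 - 1*1)) + 22226 = (5 + 4*(5 - 1)) + 22226 = (5 + 4*4) + 22226 = (5 + 16) + 22226 = 21 + 22226 = 22247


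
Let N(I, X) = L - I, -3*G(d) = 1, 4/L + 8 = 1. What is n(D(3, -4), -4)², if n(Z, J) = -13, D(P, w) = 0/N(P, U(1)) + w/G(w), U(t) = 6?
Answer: 169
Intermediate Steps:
L = -4/7 (L = 4/(-8 + 1) = 4/(-7) = 4*(-⅐) = -4/7 ≈ -0.57143)
G(d) = -⅓ (G(d) = -⅓*1 = -⅓)
N(I, X) = -4/7 - I
D(P, w) = -3*w (D(P, w) = 0/(-4/7 - P) + w/(-⅓) = 0 + w*(-3) = 0 - 3*w = -3*w)
n(D(3, -4), -4)² = (-13)² = 169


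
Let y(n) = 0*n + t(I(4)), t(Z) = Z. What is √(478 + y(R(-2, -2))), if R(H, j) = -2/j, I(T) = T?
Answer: √482 ≈ 21.954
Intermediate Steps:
y(n) = 4 (y(n) = 0*n + 4 = 0 + 4 = 4)
√(478 + y(R(-2, -2))) = √(478 + 4) = √482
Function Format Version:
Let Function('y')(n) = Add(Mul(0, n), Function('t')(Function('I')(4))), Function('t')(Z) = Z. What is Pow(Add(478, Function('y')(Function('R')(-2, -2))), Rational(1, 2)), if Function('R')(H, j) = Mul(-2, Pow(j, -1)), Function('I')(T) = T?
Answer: Pow(482, Rational(1, 2)) ≈ 21.954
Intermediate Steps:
Function('y')(n) = 4 (Function('y')(n) = Add(Mul(0, n), 4) = Add(0, 4) = 4)
Pow(Add(478, Function('y')(Function('R')(-2, -2))), Rational(1, 2)) = Pow(Add(478, 4), Rational(1, 2)) = Pow(482, Rational(1, 2))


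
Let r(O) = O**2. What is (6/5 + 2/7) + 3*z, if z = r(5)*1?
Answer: 2677/35 ≈ 76.486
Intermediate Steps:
z = 25 (z = 5**2*1 = 25*1 = 25)
(6/5 + 2/7) + 3*z = (6/5 + 2/7) + 3*25 = (6*(1/5) + 2*(1/7)) + 75 = (6/5 + 2/7) + 75 = 52/35 + 75 = 2677/35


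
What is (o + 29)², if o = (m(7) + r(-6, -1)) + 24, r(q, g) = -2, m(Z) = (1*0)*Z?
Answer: 2601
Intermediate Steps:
m(Z) = 0 (m(Z) = 0*Z = 0)
o = 22 (o = (0 - 2) + 24 = -2 + 24 = 22)
(o + 29)² = (22 + 29)² = 51² = 2601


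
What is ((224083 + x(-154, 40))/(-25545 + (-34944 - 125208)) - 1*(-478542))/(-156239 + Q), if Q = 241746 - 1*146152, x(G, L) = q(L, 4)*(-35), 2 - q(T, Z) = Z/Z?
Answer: -88863589726/11261594565 ≈ -7.8909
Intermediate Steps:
q(T, Z) = 1 (q(T, Z) = 2 - Z/Z = 2 - 1*1 = 2 - 1 = 1)
x(G, L) = -35 (x(G, L) = 1*(-35) = -35)
Q = 95594 (Q = 241746 - 146152 = 95594)
((224083 + x(-154, 40))/(-25545 + (-34944 - 125208)) - 1*(-478542))/(-156239 + Q) = ((224083 - 35)/(-25545 + (-34944 - 125208)) - 1*(-478542))/(-156239 + 95594) = (224048/(-25545 - 160152) + 478542)/(-60645) = (224048/(-185697) + 478542)*(-1/60645) = (224048*(-1/185697) + 478542)*(-1/60645) = (-224048/185697 + 478542)*(-1/60645) = (88863589726/185697)*(-1/60645) = -88863589726/11261594565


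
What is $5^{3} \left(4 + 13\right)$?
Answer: $2125$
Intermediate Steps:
$5^{3} \left(4 + 13\right) = 125 \cdot 17 = 2125$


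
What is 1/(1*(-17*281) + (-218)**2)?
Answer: 1/42747 ≈ 2.3393e-5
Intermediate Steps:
1/(1*(-17*281) + (-218)**2) = 1/(1*(-4777) + 47524) = 1/(-4777 + 47524) = 1/42747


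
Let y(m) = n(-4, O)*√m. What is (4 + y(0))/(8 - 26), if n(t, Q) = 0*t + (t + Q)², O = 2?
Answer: -2/9 ≈ -0.22222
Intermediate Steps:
n(t, Q) = (Q + t)² (n(t, Q) = 0 + (Q + t)² = (Q + t)²)
y(m) = 4*√m (y(m) = (2 - 4)²*√m = (-2)²*√m = 4*√m)
(4 + y(0))/(8 - 26) = (4 + 4*√0)/(8 - 26) = (4 + 4*0)/(-18) = (4 + 0)*(-1/18) = 4*(-1/18) = -2/9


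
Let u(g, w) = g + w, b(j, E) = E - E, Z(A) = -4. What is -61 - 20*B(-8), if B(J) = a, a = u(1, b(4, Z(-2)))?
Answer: -81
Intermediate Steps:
b(j, E) = 0
a = 1 (a = 1 + 0 = 1)
B(J) = 1
-61 - 20*B(-8) = -61 - 20*1 = -61 - 20 = -81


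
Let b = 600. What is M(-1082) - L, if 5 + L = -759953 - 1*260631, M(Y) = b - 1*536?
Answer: 1020653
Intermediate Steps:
M(Y) = 64 (M(Y) = 600 - 1*536 = 600 - 536 = 64)
L = -1020589 (L = -5 + (-759953 - 1*260631) = -5 + (-759953 - 260631) = -5 - 1020584 = -1020589)
M(-1082) - L = 64 - 1*(-1020589) = 64 + 1020589 = 1020653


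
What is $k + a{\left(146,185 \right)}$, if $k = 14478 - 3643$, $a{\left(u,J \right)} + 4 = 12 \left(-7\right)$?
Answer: $10747$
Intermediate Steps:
$a{\left(u,J \right)} = -88$ ($a{\left(u,J \right)} = -4 + 12 \left(-7\right) = -4 - 84 = -88$)
$k = 10835$ ($k = 14478 - 3643 = 10835$)
$k + a{\left(146,185 \right)} = 10835 - 88 = 10747$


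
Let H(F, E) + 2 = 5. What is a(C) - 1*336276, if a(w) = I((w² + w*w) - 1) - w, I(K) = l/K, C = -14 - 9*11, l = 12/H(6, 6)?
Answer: -8584594527/25537 ≈ -3.3616e+5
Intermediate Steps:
H(F, E) = 3 (H(F, E) = -2 + 5 = 3)
l = 4 (l = 12/3 = 12*(⅓) = 4)
C = -113 (C = -14 - 99 = -113)
I(K) = 4/K
a(w) = -w + 4/(-1 + 2*w²) (a(w) = 4/((w² + w*w) - 1) - w = 4/((w² + w²) - 1) - w = 4/(2*w² - 1) - w = 4/(-1 + 2*w²) - w = -w + 4/(-1 + 2*w²))
a(C) - 1*336276 = (4 - 113 - 2*(-113)³)/(-1 + 2*(-113)²) - 1*336276 = (4 - 113 - 2*(-1442897))/(-1 + 2*12769) - 336276 = (4 - 113 + 2885794)/(-1 + 25538) - 336276 = 2885685/25537 - 336276 = -8584594527/25537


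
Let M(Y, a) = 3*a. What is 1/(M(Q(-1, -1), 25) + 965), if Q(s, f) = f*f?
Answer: 1/1040 ≈ 0.00096154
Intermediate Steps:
Q(s, f) = f**2
1/(M(Q(-1, -1), 25) + 965) = 1/(3*25 + 965) = 1/(75 + 965) = 1/1040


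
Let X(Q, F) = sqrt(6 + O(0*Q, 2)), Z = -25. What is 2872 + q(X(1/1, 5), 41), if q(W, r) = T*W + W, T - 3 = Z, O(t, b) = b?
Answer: 2872 - 42*sqrt(2) ≈ 2812.6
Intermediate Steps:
T = -22 (T = 3 - 25 = -22)
X(Q, F) = 2*sqrt(2) (X(Q, F) = sqrt(6 + 2) = sqrt(8) = 2*sqrt(2))
q(W, r) = -21*W (q(W, r) = -22*W + W = -21*W)
2872 + q(X(1/1, 5), 41) = 2872 - 42*sqrt(2)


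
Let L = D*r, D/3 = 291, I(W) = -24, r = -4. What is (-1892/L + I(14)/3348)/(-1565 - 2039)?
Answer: -91/613428 ≈ -0.00014835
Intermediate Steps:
D = 873 (D = 3*291 = 873)
L = -3492 (L = 873*(-4) = -3492)
(-1892/L + I(14)/3348)/(-1565 - 2039) = (-1892/(-3492) - 24/3348)/(-1565 - 2039) = (-1892*(-1/3492) - 24*1/3348)/(-3604) = (473/873 - 2/279)*(-1/3604) = (4823/9021)*(-1/3604) = -91/613428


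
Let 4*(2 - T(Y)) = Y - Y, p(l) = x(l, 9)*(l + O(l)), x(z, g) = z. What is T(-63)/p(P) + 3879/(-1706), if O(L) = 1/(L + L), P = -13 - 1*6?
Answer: -2797693/1233438 ≈ -2.2682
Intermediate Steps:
P = -19 (P = -13 - 6 = -19)
O(L) = 1/(2*L)
p(l) = l*(l + 1/(2*l))
T(Y) = 2 (T(Y) = 2 - (Y - Y)/4 = 2 - ¼*0 = 2 + 0 = 2)
T(-63)/p(P) + 3879/(-1706) = 2/(½ + (-19)²) + 3879/(-1706) = 2/(½ + 361) + 3879*(-1/1706) = 2/(723/2) - 3879/1706 = 2*(2/723) - 3879/1706 = 4/723 - 3879/1706 = -2797693/1233438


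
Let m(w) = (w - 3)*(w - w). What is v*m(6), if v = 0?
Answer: 0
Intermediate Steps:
m(w) = 0 (m(w) = (-3 + w)*0 = 0)
v*m(6) = 0*0 = 0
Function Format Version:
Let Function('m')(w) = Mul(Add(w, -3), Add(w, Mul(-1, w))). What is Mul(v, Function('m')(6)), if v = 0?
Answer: 0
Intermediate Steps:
Function('m')(w) = 0 (Function('m')(w) = Mul(Add(-3, w), 0) = 0)
Mul(v, Function('m')(6)) = Mul(0, 0) = 0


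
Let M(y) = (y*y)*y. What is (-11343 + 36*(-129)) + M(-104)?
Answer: -1140851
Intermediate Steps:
M(y) = y³ (M(y) = y²*y = y³)
(-11343 + 36*(-129)) + M(-104) = (-11343 + 36*(-129)) + (-104)³ = (-11343 - 4644) - 1124864 = -15987 - 1124864 = -1140851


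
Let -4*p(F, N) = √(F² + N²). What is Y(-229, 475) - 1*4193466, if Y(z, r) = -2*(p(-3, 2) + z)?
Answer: -4193008 + √13/2 ≈ -4.1930e+6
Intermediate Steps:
p(F, N) = -√(F² + N²)/4
Y(z, r) = √13/2 - 2*z (Y(z, r) = -2*(-√((-3)² + 2²)/4 + z) = -2*(-√(9 + 4)/4 + z) = -2*(-√13/4 + z) = -2*(z - √13/4) = √13/2 - 2*z)
Y(-229, 475) - 1*4193466 = (√13/2 - 2*(-229)) - 1*4193466 = (√13/2 + 458) - 4193466 = (458 + √13/2) - 4193466 = -4193008 + √13/2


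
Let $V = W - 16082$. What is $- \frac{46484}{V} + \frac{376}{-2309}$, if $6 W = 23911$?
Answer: $\frac{616698880}{167589529} \approx 3.6798$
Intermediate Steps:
$W = \frac{23911}{6}$ ($W = \frac{1}{6} \cdot 23911 = \frac{23911}{6} \approx 3985.2$)
$V = - \frac{72581}{6}$ ($V = \frac{23911}{6} - 16082 = - \frac{72581}{6} \approx -12097.0$)
$- \frac{46484}{V} + \frac{376}{-2309} = - \frac{46484}{- \frac{72581}{6}} + \frac{376}{-2309} = \left(-46484\right) \left(- \frac{6}{72581}\right) + 376 \left(- \frac{1}{2309}\right) = \frac{278904}{72581} - \frac{376}{2309} = \frac{616698880}{167589529}$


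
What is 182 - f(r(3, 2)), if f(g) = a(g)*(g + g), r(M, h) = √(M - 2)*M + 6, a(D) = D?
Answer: 20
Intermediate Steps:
r(M, h) = 6 + M*√(-2 + M) (r(M, h) = √(-2 + M)*M + 6 = M*√(-2 + M) + 6 = 6 + M*√(-2 + M))
f(g) = 2*g² (f(g) = g*(g + g) = g*(2*g) = 2*g²)
182 - f(r(3, 2)) = 182 - 2*(6 + 3*√(-2 + 3))² = 182 - 2*(6 + 3*√1)² = 182 - 2*(6 + 3*1)² = 182 - 2*(6 + 3)² = 182 - 2*9² = 182 - 2*81 = 182 - 1*162 = 182 - 162 = 20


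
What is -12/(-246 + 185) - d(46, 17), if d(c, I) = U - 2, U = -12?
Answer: 866/61 ≈ 14.197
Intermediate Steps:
d(c, I) = -14 (d(c, I) = -12 - 2 = -14)
-12/(-246 + 185) - d(46, 17) = -12/(-246 + 185) - 1*(-14) = -12/(-61) + 14 = -1/61*(-12) + 14 = 12/61 + 14 = 866/61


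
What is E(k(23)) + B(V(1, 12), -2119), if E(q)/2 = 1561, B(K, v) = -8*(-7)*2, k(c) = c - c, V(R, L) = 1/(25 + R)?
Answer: 3234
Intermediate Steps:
k(c) = 0
B(K, v) = 112 (B(K, v) = 56*2 = 112)
E(q) = 3122 (E(q) = 2*1561 = 3122)
E(k(23)) + B(V(1, 12), -2119) = 3122 + 112 = 3234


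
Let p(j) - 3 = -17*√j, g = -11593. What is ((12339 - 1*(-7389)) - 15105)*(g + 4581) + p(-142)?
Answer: -32416473 - 17*I*√142 ≈ -3.2416e+7 - 202.58*I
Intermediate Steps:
p(j) = 3 - 17*√j
((12339 - 1*(-7389)) - 15105)*(g + 4581) + p(-142) = ((12339 - 1*(-7389)) - 15105)*(-11593 + 4581) + (3 - 17*I*√142) = ((12339 + 7389) - 15105)*(-7012) + (3 - 17*I*√142) = (19728 - 15105)*(-7012) + (3 - 17*I*√142) = 4623*(-7012) + (3 - 17*I*√142) = -32416476 + (3 - 17*I*√142) = -32416473 - 17*I*√142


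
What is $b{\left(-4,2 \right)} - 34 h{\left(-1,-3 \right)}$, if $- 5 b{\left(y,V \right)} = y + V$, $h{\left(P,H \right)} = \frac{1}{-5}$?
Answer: $\frac{36}{5} \approx 7.2$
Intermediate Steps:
$h{\left(P,H \right)} = - \frac{1}{5}$
$b{\left(y,V \right)} = - \frac{V}{5} - \frac{y}{5}$ ($b{\left(y,V \right)} = - \frac{y + V}{5} = - \frac{V + y}{5} = - \frac{V}{5} - \frac{y}{5}$)
$b{\left(-4,2 \right)} - 34 h{\left(-1,-3 \right)} = \left(\left(- \frac{1}{5}\right) 2 - - \frac{4}{5}\right) - - \frac{34}{5} = \left(- \frac{2}{5} + \frac{4}{5}\right) + \frac{34}{5} = \frac{2}{5} + \frac{34}{5} = \frac{36}{5}$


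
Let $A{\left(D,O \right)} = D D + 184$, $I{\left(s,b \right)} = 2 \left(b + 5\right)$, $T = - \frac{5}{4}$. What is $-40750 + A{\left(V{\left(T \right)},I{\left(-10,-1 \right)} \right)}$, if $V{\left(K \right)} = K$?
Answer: $- \frac{649031}{16} \approx -40564.0$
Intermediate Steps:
$T = - \frac{5}{4}$ ($T = \left(-5\right) \frac{1}{4} = - \frac{5}{4} \approx -1.25$)
$I{\left(s,b \right)} = 10 + 2 b$ ($I{\left(s,b \right)} = 2 \left(5 + b\right) = 10 + 2 b$)
$A{\left(D,O \right)} = 184 + D^{2}$ ($A{\left(D,O \right)} = D^{2} + 184 = 184 + D^{2}$)
$-40750 + A{\left(V{\left(T \right)},I{\left(-10,-1 \right)} \right)} = -40750 + \left(184 + \left(- \frac{5}{4}\right)^{2}\right) = -40750 + \left(184 + \frac{25}{16}\right) = -40750 + \frac{2969}{16} = - \frac{649031}{16}$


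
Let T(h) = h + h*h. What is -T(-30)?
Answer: -870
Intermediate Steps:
T(h) = h + h²
-T(-30) = -(-30)*(1 - 30) = -(-30)*(-29) = -1*870 = -870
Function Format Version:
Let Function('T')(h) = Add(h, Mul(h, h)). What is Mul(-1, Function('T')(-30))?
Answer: -870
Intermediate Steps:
Function('T')(h) = Add(h, Pow(h, 2))
Mul(-1, Function('T')(-30)) = Mul(-1, Mul(-30, Add(1, -30))) = Mul(-1, Mul(-30, -29)) = Mul(-1, 870) = -870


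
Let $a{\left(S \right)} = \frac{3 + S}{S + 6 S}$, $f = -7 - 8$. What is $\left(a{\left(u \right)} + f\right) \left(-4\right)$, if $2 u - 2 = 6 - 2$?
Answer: $\frac{412}{7} \approx 58.857$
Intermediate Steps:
$u = 3$ ($u = 1 + \frac{6 - 2}{2} = 1 + \frac{1}{2} \cdot 4 = 1 + 2 = 3$)
$f = -15$ ($f = -7 - 8 = -15$)
$a{\left(S \right)} = \frac{3 + S}{7 S}$
$\left(a{\left(u \right)} + f\right) \left(-4\right) = \left(\frac{3 + 3}{7 \cdot 3} - 15\right) \left(-4\right) = \left(\frac{1}{7} \cdot \frac{1}{3} \cdot 6 - 15\right) \left(-4\right) = \left(\frac{2}{7} - 15\right) \left(-4\right) = \left(- \frac{103}{7}\right) \left(-4\right) = \frac{412}{7}$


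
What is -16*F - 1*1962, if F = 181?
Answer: -4858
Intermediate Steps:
-16*F - 1*1962 = -16*181 - 1*1962 = -2896 - 1962 = -4858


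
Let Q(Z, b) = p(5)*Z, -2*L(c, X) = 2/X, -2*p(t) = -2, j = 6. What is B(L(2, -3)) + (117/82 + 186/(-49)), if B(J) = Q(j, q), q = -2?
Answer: 14589/4018 ≈ 3.6309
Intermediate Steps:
p(t) = 1 (p(t) = -½*(-2) = 1)
L(c, X) = -1/X
Q(Z, b) = Z (Q(Z, b) = 1*Z = Z)
B(J) = 6
B(L(2, -3)) + (117/82 + 186/(-49)) = 6 + (117/82 + 186/(-49)) = 6 + (117*(1/82) + 186*(-1/49)) = 6 + (117/82 - 186/49) = 6 - 9519/4018 = 14589/4018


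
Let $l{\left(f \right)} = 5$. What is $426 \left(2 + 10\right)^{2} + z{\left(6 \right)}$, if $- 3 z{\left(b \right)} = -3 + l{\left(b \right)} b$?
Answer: $61335$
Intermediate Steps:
$z{\left(b \right)} = 1 - \frac{5 b}{3}$ ($z{\left(b \right)} = - \frac{-3 + 5 b}{3} = 1 - \frac{5 b}{3}$)
$426 \left(2 + 10\right)^{2} + z{\left(6 \right)} = 426 \left(2 + 10\right)^{2} + \left(1 - 10\right) = 426 \cdot 12^{2} + \left(1 - 10\right) = 426 \cdot 144 - 9 = 61344 - 9 = 61335$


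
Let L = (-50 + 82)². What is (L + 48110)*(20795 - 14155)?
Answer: 326249760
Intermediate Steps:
L = 1024 (L = 32² = 1024)
(L + 48110)*(20795 - 14155) = (1024 + 48110)*(20795 - 14155) = 49134*6640 = 326249760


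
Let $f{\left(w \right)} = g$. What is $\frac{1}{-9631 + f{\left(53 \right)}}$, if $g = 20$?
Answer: $- \frac{1}{9611} \approx -0.00010405$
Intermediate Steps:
$f{\left(w \right)} = 20$
$\frac{1}{-9631 + f{\left(53 \right)}} = \frac{1}{-9631 + 20} = \frac{1}{-9611} = - \frac{1}{9611}$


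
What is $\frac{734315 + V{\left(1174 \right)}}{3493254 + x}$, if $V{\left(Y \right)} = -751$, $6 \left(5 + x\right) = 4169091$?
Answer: $\frac{1467128}{8376195} \approx 0.17515$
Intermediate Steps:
$x = \frac{1389687}{2}$ ($x = -5 + \frac{1}{6} \cdot 4169091 = -5 + \frac{1389697}{2} = \frac{1389687}{2} \approx 6.9484 \cdot 10^{5}$)
$\frac{734315 + V{\left(1174 \right)}}{3493254 + x} = \frac{734315 - 751}{3493254 + \frac{1389687}{2}} = \frac{733564}{\frac{8376195}{2}} = 733564 \cdot \frac{2}{8376195} = \frac{1467128}{8376195}$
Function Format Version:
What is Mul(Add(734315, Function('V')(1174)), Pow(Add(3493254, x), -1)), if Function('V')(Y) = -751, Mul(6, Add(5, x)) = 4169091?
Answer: Rational(1467128, 8376195) ≈ 0.17515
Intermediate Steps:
x = Rational(1389687, 2) (x = Add(-5, Mul(Rational(1, 6), 4169091)) = Add(-5, Rational(1389697, 2)) = Rational(1389687, 2) ≈ 6.9484e+5)
Mul(Add(734315, Function('V')(1174)), Pow(Add(3493254, x), -1)) = Mul(Add(734315, -751), Pow(Add(3493254, Rational(1389687, 2)), -1)) = Mul(733564, Pow(Rational(8376195, 2), -1)) = Mul(733564, Rational(2, 8376195)) = Rational(1467128, 8376195)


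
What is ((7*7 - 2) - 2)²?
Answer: 2025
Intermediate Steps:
((7*7 - 2) - 2)² = ((49 - 2) - 2)² = (47 - 2)² = 45² = 2025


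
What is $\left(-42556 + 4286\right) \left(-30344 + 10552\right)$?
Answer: $757439840$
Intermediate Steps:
$\left(-42556 + 4286\right) \left(-30344 + 10552\right) = \left(-38270\right) \left(-19792\right) = 757439840$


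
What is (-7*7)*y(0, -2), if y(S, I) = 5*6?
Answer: -1470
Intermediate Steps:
y(S, I) = 30
(-7*7)*y(0, -2) = -7*7*30 = -49*30 = -1470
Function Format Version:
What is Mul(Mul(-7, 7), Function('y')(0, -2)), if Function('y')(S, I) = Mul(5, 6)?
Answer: -1470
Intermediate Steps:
Function('y')(S, I) = 30
Mul(Mul(-7, 7), Function('y')(0, -2)) = Mul(Mul(-7, 7), 30) = Mul(-49, 30) = -1470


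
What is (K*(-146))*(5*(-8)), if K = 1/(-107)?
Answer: -5840/107 ≈ -54.579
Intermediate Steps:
K = -1/107 ≈ -0.0093458
(K*(-146))*(5*(-8)) = (-1/107*(-146))*(5*(-8)) = (146/107)*(-40) = -5840/107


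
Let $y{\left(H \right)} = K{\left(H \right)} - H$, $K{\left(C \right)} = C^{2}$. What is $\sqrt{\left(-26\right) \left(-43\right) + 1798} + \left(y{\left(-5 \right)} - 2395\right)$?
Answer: $-2311$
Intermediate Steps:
$y{\left(H \right)} = H^{2} - H$
$\sqrt{\left(-26\right) \left(-43\right) + 1798} + \left(y{\left(-5 \right)} - 2395\right) = \sqrt{\left(-26\right) \left(-43\right) + 1798} - \left(2395 + 5 \left(-1 - 5\right)\right) = \sqrt{1118 + 1798} - 2365 = \sqrt{2916} + \left(30 - 2395\right) = 54 - 2365 = -2311$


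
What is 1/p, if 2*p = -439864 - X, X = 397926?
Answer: -1/418895 ≈ -2.3872e-6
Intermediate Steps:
p = -418895 (p = (-439864 - 1*397926)/2 = (-439864 - 397926)/2 = (1/2)*(-837790) = -418895)
1/p = 1/(-418895) = -1/418895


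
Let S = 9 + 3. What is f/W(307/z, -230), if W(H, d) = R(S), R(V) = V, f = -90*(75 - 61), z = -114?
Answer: -105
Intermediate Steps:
S = 12
f = -1260 (f = -90*14 = -1260)
W(H, d) = 12
f/W(307/z, -230) = -1260/12 = -1260*1/12 = -105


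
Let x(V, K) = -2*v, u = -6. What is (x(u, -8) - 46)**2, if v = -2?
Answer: 1764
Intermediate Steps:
x(V, K) = 4 (x(V, K) = -2*(-2) = 4)
(x(u, -8) - 46)**2 = (4 - 46)**2 = (-42)**2 = 1764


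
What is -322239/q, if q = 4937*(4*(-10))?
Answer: 322239/197480 ≈ 1.6318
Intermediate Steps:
q = -197480 (q = 4937*(-40) = -197480)
-322239/q = -322239/(-197480) = -322239*(-1/197480) = 322239/197480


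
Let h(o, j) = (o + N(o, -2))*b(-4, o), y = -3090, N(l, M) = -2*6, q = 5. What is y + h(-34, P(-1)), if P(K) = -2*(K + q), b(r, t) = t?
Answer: -1526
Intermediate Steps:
P(K) = -10 - 2*K (P(K) = -2*(K + 5) = -2*(5 + K) = -10 - 2*K)
N(l, M) = -12
h(o, j) = o*(-12 + o) (h(o, j) = (o - 12)*o = (-12 + o)*o = o*(-12 + o))
y + h(-34, P(-1)) = -3090 - 34*(-12 - 34) = -3090 - 34*(-46) = -3090 + 1564 = -1526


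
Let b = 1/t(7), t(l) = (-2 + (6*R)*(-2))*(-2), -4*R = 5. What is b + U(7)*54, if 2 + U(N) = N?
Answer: 7019/26 ≈ 269.96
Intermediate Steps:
R = -5/4 (R = -¼*5 = -5/4 ≈ -1.2500)
t(l) = -26 (t(l) = (-2 + (6*(-5/4))*(-2))*(-2) = (-2 - 15/2*(-2))*(-2) = (-2 + 15)*(-2) = 13*(-2) = -26)
U(N) = -2 + N
b = -1/26 (b = 1/(-26) = -1/26 ≈ -0.038462)
b + U(7)*54 = -1/26 + (-2 + 7)*54 = -1/26 + 5*54 = -1/26 + 270 = 7019/26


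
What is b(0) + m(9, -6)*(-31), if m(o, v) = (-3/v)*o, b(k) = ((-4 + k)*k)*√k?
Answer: -279/2 ≈ -139.50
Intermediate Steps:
b(k) = k^(3/2)*(-4 + k) (b(k) = (k*(-4 + k))*√k = k^(3/2)*(-4 + k))
m(o, v) = -3*o/v
b(0) + m(9, -6)*(-31) = 0^(3/2)*(-4 + 0) - 3*9/(-6)*(-31) = 0*(-4) - 3*9*(-⅙)*(-31) = 0 + (9/2)*(-31) = 0 - 279/2 = -279/2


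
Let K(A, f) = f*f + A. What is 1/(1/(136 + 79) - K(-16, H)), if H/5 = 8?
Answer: -215/340559 ≈ -0.00063131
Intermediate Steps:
H = 40 (H = 5*8 = 40)
K(A, f) = A + f**2 (K(A, f) = f**2 + A = A + f**2)
1/(1/(136 + 79) - K(-16, H)) = 1/(1/(136 + 79) - (-16 + 40**2)) = 1/(1/215 - (-16 + 1600)) = 1/(1/215 - 1*1584) = 1/(1/215 - 1584) = 1/(-340559/215) = -215/340559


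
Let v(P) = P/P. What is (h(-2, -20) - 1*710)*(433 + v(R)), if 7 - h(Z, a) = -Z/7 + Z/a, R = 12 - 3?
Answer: -1526347/5 ≈ -3.0527e+5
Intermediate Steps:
R = 9
v(P) = 1
h(Z, a) = 7 + Z/7 - Z/a (h(Z, a) = 7 - (-Z/7 + Z/a) = 7 + (Z/7 - Z/a) = 7 + Z/7 - Z/a)
(h(-2, -20) - 1*710)*(433 + v(R)) = ((7 + (1/7)*(-2) - 1*(-2)/(-20)) - 1*710)*(433 + 1) = ((7 - 2/7 - 1*(-2)*(-1/20)) - 710)*434 = ((7 - 2/7 - 1/10) - 710)*434 = (463/70 - 710)*434 = -49237/70*434 = -1526347/5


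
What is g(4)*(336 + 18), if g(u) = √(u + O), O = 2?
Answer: 354*√6 ≈ 867.12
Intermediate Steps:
g(u) = √(2 + u) (g(u) = √(u + 2) = √(2 + u))
g(4)*(336 + 18) = √(2 + 4)*(336 + 18) = √6*354 = 354*√6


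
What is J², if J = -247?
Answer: 61009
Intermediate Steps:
J² = (-247)² = 61009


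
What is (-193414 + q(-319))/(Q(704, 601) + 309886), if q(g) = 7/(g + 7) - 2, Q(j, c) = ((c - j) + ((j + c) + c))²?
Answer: -60345799/1110936840 ≈ -0.054320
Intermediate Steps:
Q(j, c) = 9*c² (Q(j, c) = ((c - j) + ((c + j) + c))² = ((c - j) + (j + 2*c))² = (3*c)² = 9*c²)
q(g) = -2 + 7/(7 + g) (q(g) = 7/(7 + g) - 2 = -2 + 7/(7 + g))
(-193414 + q(-319))/(Q(704, 601) + 309886) = (-193414 + (-7 - 2*(-319))/(7 - 319))/(9*601² + 309886) = (-193414 + (-7 + 638)/(-312))/(9*361201 + 309886) = (-193414 - 1/312*631)/(3250809 + 309886) = (-193414 - 631/312)/3560695 = -60345799/312*1/3560695 = -60345799/1110936840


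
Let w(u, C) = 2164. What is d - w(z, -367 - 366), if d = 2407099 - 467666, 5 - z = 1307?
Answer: 1937269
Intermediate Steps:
z = -1302 (z = 5 - 1*1307 = 5 - 1307 = -1302)
d = 1939433
d - w(z, -367 - 366) = 1939433 - 1*2164 = 1939433 - 2164 = 1937269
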